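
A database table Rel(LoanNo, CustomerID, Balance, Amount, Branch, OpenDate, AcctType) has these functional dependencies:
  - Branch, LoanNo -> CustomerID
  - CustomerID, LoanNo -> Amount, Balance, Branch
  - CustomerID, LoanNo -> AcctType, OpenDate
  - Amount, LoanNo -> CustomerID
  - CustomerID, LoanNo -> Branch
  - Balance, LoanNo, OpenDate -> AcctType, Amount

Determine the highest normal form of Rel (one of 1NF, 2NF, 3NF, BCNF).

BCNF

Candidate keys: {Amount, LoanNo}, {Balance, LoanNo, OpenDate}, {Branch, LoanNo}, {CustomerID, LoanNo}. Prime attributes: {Amount, Balance, Branch, CustomerID, LoanNo, OpenDate}.
Every FD has a superkey on the left, so the relation is in BCNF.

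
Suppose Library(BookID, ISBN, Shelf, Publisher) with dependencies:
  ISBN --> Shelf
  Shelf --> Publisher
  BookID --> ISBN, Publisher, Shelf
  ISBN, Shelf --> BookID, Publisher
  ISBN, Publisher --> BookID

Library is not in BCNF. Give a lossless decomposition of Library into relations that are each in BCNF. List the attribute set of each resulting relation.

{BookID, ISBN, Shelf}; {Publisher, Shelf}

Candidate keys of the original relation: {BookID}, {ISBN}.
{BookID, ISBN, Publisher, Shelf}: {Shelf} determines {Publisher, Shelf} here but is not a superkey — split on Shelf --> Publisher, giving {Publisher, Shelf} and {BookID, ISBN, Shelf}.
{Publisher, Shelf}: every determinant is a superkey — BCNF.
{BookID, ISBN, Shelf}: every determinant is a superkey — BCNF.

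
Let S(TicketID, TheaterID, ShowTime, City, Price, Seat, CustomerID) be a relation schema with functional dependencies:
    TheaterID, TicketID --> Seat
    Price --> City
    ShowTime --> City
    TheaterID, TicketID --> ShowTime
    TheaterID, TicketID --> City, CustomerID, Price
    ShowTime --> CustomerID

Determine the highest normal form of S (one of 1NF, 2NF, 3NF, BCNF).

2NF

Candidate key: {TheaterID, TicketID}. Prime attributes: {TheaterID, TicketID}.
For Price --> City we have {Price}⁺ = {City, Price}; {Price} is not a superkey, so BCNF fails.
Because {City} is non-prime and the left side of Price --> City is not a superkey, the relation is not in 3NF.
Checking every proper subset of each key, none determines a non-prime attribute — 2NF is satisfied.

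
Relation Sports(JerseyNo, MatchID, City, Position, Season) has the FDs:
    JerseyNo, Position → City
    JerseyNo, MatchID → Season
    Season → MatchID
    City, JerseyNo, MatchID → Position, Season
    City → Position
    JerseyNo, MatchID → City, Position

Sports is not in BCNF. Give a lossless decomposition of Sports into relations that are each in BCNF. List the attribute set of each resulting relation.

Candidate keys of the original relation: {JerseyNo, MatchID}, {JerseyNo, Season}.
Within {City, JerseyNo, MatchID, Position, Season}: {JerseyNo, Position}⁺ ∩ {City, JerseyNo, MatchID, Position, Season} = {City, JerseyNo, Position}, not the whole set, so JerseyNo, Position → City violates BCNF; decompose into {City, JerseyNo, Position} and {JerseyNo, MatchID, Position, Season}.
Within {City, JerseyNo, Position}: {City}⁺ ∩ {City, JerseyNo, Position} = {City, Position}, not the whole set, so City → Position violates BCNF; decompose into {City, Position} and {City, JerseyNo}.
{City, Position} has no BCNF violation.
{City, JerseyNo} has no BCNF violation.
Within {JerseyNo, MatchID, Position, Season}: {Season}⁺ ∩ {JerseyNo, MatchID, Position, Season} = {MatchID, Season}, not the whole set, so Season → MatchID violates BCNF; decompose into {MatchID, Season} and {JerseyNo, Position, Season}.
{MatchID, Season} has no BCNF violation.
{JerseyNo, Position, Season} has no BCNF violation.

{City, JerseyNo}; {City, Position}; {JerseyNo, Position, Season}; {MatchID, Season}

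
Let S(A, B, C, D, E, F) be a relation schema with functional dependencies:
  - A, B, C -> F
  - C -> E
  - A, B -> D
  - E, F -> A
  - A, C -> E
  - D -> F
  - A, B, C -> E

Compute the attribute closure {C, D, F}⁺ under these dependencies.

{A, C, D, E, F}

Start with {C, D, F}.
C -> E applies; add {E} → now {C, D, E, F}.
E, F -> A applies; add {A} → now {A, C, D, E, F}.
No further FD applies.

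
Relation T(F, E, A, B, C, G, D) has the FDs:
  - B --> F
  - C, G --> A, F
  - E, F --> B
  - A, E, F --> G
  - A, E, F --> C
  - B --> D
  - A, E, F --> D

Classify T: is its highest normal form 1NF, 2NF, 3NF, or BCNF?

Candidate keys: {A, B, E}, {A, E, F}, {C, E, G}. Prime attributes: {A, B, C, E, F, G}.
B --> F breaks BCNF: {B}⁺ = {B, D, F}, so {B} is not a superkey.
B --> D determines the non-prime attribute {D} from a non-superkey — 3NF is violated.
{B} is a proper subset of the key {A, B, E}, and {B}⁺ contains the non-prime attribute {D} — a partial dependency, so 2NF is violated.

1NF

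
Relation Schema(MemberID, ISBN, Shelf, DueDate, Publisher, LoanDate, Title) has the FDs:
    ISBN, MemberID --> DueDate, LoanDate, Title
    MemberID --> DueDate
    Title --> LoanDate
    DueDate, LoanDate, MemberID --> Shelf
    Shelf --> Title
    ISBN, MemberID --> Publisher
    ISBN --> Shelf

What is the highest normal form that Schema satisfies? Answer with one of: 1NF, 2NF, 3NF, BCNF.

Candidate key: {ISBN, MemberID}. Prime attributes: {ISBN, MemberID}.
MemberID --> DueDate: {MemberID}⁺ = {DueDate, MemberID}, which is not all of the attributes, so the left side is not a superkey — BCNF is violated.
Because {DueDate} is non-prime and the left side of MemberID --> DueDate is not a superkey, the relation is not in 3NF.
Since {ISBN} ⊂ {ISBN, MemberID} and {ISBN}⁺ ⊇ {LoanDate, Shelf, Title} with {LoanDate, Shelf, Title} non-prime, there is a partial dependency; 2NF fails.

1NF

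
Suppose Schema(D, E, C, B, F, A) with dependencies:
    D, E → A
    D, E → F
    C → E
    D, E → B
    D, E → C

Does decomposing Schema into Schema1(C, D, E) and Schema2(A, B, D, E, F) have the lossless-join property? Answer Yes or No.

Yes

The shared attributes are {D, E} and {D, E}⁺ = {A, B, C, D, E, F}.
Since Schema1 ⊆ {A, B, C, D, E, F}, the intersection is a superkey of Schema1; the decomposition is lossless.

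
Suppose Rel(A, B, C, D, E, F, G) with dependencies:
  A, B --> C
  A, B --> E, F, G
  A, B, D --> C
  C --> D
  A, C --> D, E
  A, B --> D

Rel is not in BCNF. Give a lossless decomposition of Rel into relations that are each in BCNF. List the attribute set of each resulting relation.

{A, B, C, F, G}; {A, C, E}; {C, D}

Candidate key of the original relation: {A, B}.
{A, B, C, D, E, F, G}: {C} determines {C, D} here but is not a superkey — split on C --> D, giving {C, D} and {A, B, C, E, F, G}.
{C, D}: every determinant is a superkey — BCNF.
{A, B, C, E, F, G}: {A, C} determines {A, C, E} here but is not a superkey — split on A, C --> E, giving {A, C, E} and {A, B, C, F, G}.
{A, C, E}: every determinant is a superkey — BCNF.
{A, B, C, F, G}: every determinant is a superkey — BCNF.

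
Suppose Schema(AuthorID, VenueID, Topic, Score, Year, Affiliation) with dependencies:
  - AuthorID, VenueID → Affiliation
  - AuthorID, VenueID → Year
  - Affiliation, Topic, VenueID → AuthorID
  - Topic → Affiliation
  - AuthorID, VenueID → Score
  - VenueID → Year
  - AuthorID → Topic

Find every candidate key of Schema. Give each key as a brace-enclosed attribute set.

{AuthorID, VenueID}, {Topic, VenueID}

Attributes never on any right-hand side: {VenueID} — every candidate key must contain it.
{AuthorID, VenueID}⁺ = {Affiliation, AuthorID, Score, Topic, VenueID, Year}, which is every attribute, so {AuthorID, VenueID} is a candidate key.
{Topic, VenueID}⁺ = {Affiliation, AuthorID, Score, Topic, VenueID, Year}, which is every attribute, so {Topic, VenueID} is a candidate key.
Any other superkey properly contains one of these, so there are no further candidate keys.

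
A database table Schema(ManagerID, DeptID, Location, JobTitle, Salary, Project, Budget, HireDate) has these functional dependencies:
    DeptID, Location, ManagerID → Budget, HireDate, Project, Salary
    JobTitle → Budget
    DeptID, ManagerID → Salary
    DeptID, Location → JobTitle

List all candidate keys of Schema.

{DeptID, Location, ManagerID} never appear on the right of any FD, so every key must include all of them.
Closure of {DeptID, Location, ManagerID} is {Budget, DeptID, HireDate, JobTitle, Location, ManagerID, Project, Salary}, the whole schema; {DeptID, Location, ManagerID} is a candidate key.
No other minimal set has full closure, so this is the only candidate key.

{DeptID, Location, ManagerID}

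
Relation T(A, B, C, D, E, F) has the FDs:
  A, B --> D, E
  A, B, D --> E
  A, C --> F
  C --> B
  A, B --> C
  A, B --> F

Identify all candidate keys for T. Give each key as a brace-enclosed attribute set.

No FD produces {A}, so it must be in every candidate key.
{A, B} is a candidate key since {A, B}⁺ = {A, B, C, D, E, F} covers every attribute.
{A, C} is a candidate key since {A, C}⁺ = {A, B, C, D, E, F} covers every attribute.
These are minimal and exhaustive — every other superkey contains one of them.

{A, B}, {A, C}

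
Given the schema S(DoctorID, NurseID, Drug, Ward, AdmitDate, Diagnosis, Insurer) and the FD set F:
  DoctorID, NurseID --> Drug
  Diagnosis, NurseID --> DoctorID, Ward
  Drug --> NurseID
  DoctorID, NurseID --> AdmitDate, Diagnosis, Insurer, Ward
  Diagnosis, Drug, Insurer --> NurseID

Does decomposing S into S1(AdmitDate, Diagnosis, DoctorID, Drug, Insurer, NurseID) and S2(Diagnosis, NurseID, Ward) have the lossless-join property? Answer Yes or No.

The shared attributes are {Diagnosis, NurseID} and {Diagnosis, NurseID}⁺ = {AdmitDate, Diagnosis, DoctorID, Drug, Insurer, NurseID, Ward}.
This includes all of S1, so the common attributes are a superkey of S1 — the join is lossless.

Yes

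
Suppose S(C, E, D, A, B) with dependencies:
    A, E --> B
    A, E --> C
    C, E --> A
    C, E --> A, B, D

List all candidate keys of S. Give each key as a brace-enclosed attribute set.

{A, E}, {C, E}

No FD produces {E}, so it must be in every candidate key.
{A, E}⁺ = {A, B, C, D, E} — all of the relation — so {A, E} is a candidate key.
{C, E}⁺ = {A, B, C, D, E} — all of the relation — so {C, E} is a candidate key.
These are minimal and exhaustive — every other superkey contains one of them.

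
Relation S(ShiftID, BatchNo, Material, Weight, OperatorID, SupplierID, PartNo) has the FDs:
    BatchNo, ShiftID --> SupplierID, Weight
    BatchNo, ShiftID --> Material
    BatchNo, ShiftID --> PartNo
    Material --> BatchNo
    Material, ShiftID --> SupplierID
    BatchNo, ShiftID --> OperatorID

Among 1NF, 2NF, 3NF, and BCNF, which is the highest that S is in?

Candidate keys: {BatchNo, ShiftID}, {Material, ShiftID}. Prime attributes: {BatchNo, Material, ShiftID}.
Material --> BatchNo breaks BCNF: {Material}⁺ = {BatchNo, Material}, so {Material} is not a superkey.
Since {BatchNo} ⊆ prime attributes and every other non-superkey FD also has a prime right side, the schema is in 3NF.

3NF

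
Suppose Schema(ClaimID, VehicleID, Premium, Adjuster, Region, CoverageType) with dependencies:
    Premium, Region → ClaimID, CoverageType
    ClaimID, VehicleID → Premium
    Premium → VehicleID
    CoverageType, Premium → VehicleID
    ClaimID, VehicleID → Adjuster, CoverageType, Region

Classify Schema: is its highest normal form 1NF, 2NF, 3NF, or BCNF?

Candidate keys: {ClaimID, Premium}, {ClaimID, VehicleID}, {Premium, Region}. Prime attributes: {ClaimID, Premium, Region, VehicleID}.
Premium → VehicleID breaks BCNF: {Premium}⁺ = {Premium, VehicleID}, so {Premium} is not a superkey.
Since {VehicleID} ⊆ prime attributes and every other non-superkey FD also has a prime right side, the schema is in 3NF.

3NF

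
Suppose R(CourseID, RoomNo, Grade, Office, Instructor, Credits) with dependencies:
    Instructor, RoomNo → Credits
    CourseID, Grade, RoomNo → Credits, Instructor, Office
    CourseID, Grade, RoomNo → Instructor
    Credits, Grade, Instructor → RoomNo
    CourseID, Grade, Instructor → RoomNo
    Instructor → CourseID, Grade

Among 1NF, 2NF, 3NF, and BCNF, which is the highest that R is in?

Candidate keys: {CourseID, Grade, RoomNo}, {Instructor}. Prime attributes: {CourseID, Grade, Instructor, RoomNo}.
Each dependency's left side is a superkey — BCNF holds.

BCNF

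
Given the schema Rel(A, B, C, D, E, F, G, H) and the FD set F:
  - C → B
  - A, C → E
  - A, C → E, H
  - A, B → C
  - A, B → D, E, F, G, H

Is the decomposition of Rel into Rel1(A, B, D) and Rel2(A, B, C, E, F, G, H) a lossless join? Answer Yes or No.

The shared attributes are {A, B} and {A, B}⁺ = {A, B, C, D, E, F, G, H}.
Rel1 is contained in that closure, so Rel1 ∩ Rel2 → Rel1 holds and the join is lossless.

Yes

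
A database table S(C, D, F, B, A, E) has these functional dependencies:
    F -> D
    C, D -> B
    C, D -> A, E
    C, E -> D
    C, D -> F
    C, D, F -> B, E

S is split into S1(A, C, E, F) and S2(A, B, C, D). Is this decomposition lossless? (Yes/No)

No

The shared attributes are {A, C} and {A, C}⁺ = {A, C}.
Neither S1 nor S2 is contained in that closure, so the decomposition is lossy.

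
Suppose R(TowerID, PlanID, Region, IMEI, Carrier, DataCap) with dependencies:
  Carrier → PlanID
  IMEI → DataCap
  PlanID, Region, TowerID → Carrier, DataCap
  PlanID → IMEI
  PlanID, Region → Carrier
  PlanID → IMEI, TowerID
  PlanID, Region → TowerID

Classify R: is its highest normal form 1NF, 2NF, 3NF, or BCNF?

Candidate keys: {Carrier, Region}, {PlanID, Region}. Prime attributes: {Carrier, PlanID, Region}.
For Carrier → PlanID we have {Carrier}⁺ = {Carrier, DataCap, IMEI, PlanID, TowerID}; {Carrier} is not a superkey, so BCNF fails.
IMEI → DataCap determines the non-prime attribute {DataCap} from a non-superkey — 3NF is violated.
The proper key subset {Carrier} of {Carrier, Region} determines non-prime {DataCap, IMEI, TowerID}, so the relation is not even in 2NF.

1NF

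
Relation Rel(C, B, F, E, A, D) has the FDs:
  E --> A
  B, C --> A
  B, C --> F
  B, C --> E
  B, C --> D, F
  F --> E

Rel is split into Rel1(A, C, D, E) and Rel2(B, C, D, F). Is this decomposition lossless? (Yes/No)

No

The shared attributes are {C, D} and {C, D}⁺ = {C, D}.
Rel1 ⊄ {C, D} and Rel2 ⊄ {C, D}, so the split is lossy.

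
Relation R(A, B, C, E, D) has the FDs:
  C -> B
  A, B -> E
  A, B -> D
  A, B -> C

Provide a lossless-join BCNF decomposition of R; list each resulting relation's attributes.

{A, C, D, E}; {B, C}

Candidate keys of the original relation: {A, B}, {A, C}.
Within {A, B, C, D, E}: {C}⁺ ∩ {A, B, C, D, E} = {B, C}, not the whole set, so C -> B violates BCNF; decompose into {B, C} and {A, C, D, E}.
{B, C} has no BCNF violation.
{A, C, D, E} has no BCNF violation.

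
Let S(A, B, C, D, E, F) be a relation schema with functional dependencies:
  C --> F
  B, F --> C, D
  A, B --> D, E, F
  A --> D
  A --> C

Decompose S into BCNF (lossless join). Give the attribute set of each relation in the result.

Candidate key of the original relation: {A, B}.
{A, B, C, D, E, F}: {C} determines {C, F} here but is not a superkey — split on C --> F, giving {C, F} and {A, B, C, D, E}.
{C, F}: every determinant is a superkey — BCNF.
{A, B, C, D, E}: {A} determines {A, C, D} here but is not a superkey — split on A --> C, D, giving {A, C, D} and {A, B, E}.
{A, C, D}: every determinant is a superkey — BCNF.
{A, B, E}: every determinant is a superkey — BCNF.

{A, B, E}; {A, C, D}; {C, F}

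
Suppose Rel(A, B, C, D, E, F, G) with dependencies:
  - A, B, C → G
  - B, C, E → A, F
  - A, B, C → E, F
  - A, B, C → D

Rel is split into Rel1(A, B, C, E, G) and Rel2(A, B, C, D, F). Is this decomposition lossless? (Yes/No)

Yes

Rel1 ∩ Rel2 = {A, B, C}; its closure under F is {A, B, C, D, E, F, G}.
Since Rel1 ⊆ {A, B, C, D, E, F, G}, the intersection is a superkey of Rel1; the decomposition is lossless.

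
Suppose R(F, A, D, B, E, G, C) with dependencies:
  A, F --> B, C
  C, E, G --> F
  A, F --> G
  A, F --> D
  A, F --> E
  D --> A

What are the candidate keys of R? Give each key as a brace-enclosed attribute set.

{A, C, E, G}, {A, F}, {C, D, E, G}, {D, F}

{A, F}⁺ = {A, B, C, D, E, F, G}, which is every attribute, so {A, F} is a candidate key.
{D, F}⁺ = {A, B, C, D, E, F, G}, which is every attribute, so {D, F} is a candidate key.
{A, C, E, G}⁺ = {A, B, C, D, E, F, G}, which is every attribute, so {A, C, E, G} is a candidate key.
{C, D, E, G}⁺ = {A, B, C, D, E, F, G}, which is every attribute, so {C, D, E, G} is a candidate key.
Any other superkey properly contains one of these, so there are no further candidate keys.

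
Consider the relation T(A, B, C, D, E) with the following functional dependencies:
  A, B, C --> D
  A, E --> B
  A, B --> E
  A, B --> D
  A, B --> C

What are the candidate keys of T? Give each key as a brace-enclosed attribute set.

No FD produces {A}, so it must be in every candidate key.
{A, B}⁺ = {A, B, C, D, E} — all of the relation — so {A, B} is a candidate key.
{A, E}⁺ = {A, B, C, D, E} — all of the relation — so {A, E} is a candidate key.
No proper subset of any of these is a key, and no other minimal superkey exists.

{A, B}, {A, E}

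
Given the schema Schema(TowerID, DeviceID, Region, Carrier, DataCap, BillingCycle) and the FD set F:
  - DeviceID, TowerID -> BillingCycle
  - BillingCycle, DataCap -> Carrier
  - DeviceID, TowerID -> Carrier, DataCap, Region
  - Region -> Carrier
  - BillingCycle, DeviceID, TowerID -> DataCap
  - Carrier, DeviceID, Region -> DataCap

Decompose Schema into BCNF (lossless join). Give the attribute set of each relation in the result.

Candidate key of the original relation: {DeviceID, TowerID}.
{BillingCycle, Carrier, DataCap, DeviceID, Region, TowerID}: {BillingCycle, DataCap} determines {BillingCycle, Carrier, DataCap} here but is not a superkey — split on BillingCycle, DataCap -> Carrier, giving {BillingCycle, Carrier, DataCap} and {BillingCycle, DataCap, DeviceID, Region, TowerID}.
{BillingCycle, Carrier, DataCap} has no BCNF violation.
{BillingCycle, DataCap, DeviceID, Region, TowerID}: {DeviceID, Region} determines {DataCap, DeviceID, Region} here but is not a superkey — split on DeviceID, Region -> DataCap, giving {DataCap, DeviceID, Region} and {BillingCycle, DeviceID, Region, TowerID}.
{DataCap, DeviceID, Region} has no BCNF violation.
{BillingCycle, DeviceID, Region, TowerID} has no BCNF violation.

{BillingCycle, Carrier, DataCap}; {BillingCycle, DeviceID, Region, TowerID}; {DataCap, DeviceID, Region}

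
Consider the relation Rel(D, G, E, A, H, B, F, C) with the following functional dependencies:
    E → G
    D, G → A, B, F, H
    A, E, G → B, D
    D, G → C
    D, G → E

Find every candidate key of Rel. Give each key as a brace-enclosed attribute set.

{A, E}, {D, E}, {D, G}

Closure of {A, E} is {A, B, C, D, E, F, G, H}, the whole schema; {A, E} is a candidate key.
Closure of {D, E} is {A, B, C, D, E, F, G, H}, the whole schema; {D, E} is a candidate key.
Closure of {D, G} is {A, B, C, D, E, F, G, H}, the whole schema; {D, G} is a candidate key.
No proper subset of any of these is a key, and no other minimal superkey exists.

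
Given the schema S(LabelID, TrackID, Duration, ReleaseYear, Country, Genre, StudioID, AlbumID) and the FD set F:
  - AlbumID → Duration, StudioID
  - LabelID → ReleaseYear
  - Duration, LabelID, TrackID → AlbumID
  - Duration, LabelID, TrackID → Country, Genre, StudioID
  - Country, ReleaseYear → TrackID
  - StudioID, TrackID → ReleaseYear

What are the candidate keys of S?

{AlbumID, Country, LabelID}, {AlbumID, LabelID, TrackID}, {Country, Duration, LabelID}, {Duration, LabelID, TrackID}

{LabelID} never appears on the right of any FD, so every key must include it.
{AlbumID, Country, LabelID}⁺ = {AlbumID, Country, Duration, Genre, LabelID, ReleaseYear, StudioID, TrackID}, which is every attribute, so {AlbumID, Country, LabelID} is a candidate key.
{AlbumID, LabelID, TrackID}⁺ = {AlbumID, Country, Duration, Genre, LabelID, ReleaseYear, StudioID, TrackID}, which is every attribute, so {AlbumID, LabelID, TrackID} is a candidate key.
{Country, Duration, LabelID}⁺ = {AlbumID, Country, Duration, Genre, LabelID, ReleaseYear, StudioID, TrackID}, which is every attribute, so {Country, Duration, LabelID} is a candidate key.
{Duration, LabelID, TrackID}⁺ = {AlbumID, Country, Duration, Genre, LabelID, ReleaseYear, StudioID, TrackID}, which is every attribute, so {Duration, LabelID, TrackID} is a candidate key.
No proper subset of any of these is a key, and no other minimal superkey exists.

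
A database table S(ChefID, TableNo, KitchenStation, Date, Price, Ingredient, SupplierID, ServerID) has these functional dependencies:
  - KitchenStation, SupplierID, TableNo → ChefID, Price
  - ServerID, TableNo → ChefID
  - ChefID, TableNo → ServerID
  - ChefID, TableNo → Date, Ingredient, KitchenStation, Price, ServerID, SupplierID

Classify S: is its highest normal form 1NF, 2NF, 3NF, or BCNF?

Candidate keys: {ChefID, TableNo}, {KitchenStation, SupplierID, TableNo}, {ServerID, TableNo}. Prime attributes: {ChefID, KitchenStation, ServerID, SupplierID, TableNo}.
Each dependency's left side is a superkey — BCNF holds.

BCNF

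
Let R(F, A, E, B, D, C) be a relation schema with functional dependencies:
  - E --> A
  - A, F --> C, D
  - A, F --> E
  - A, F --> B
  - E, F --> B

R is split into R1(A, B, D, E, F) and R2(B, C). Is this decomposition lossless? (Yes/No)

R1 ∩ R2 = {B}; its closure under F is {B}.
Neither R1 nor R2 is contained in that closure, so the decomposition is lossy.

No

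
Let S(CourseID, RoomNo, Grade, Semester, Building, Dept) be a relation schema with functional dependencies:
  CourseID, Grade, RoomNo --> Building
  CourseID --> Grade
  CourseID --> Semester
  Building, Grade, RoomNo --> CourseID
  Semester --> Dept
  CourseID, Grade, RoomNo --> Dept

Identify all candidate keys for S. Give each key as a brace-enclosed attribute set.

{Building, Grade, RoomNo}, {CourseID, RoomNo}

{RoomNo} never appears on the right of any FD, so every key must include it.
{CourseID, RoomNo} is a candidate key since {CourseID, RoomNo}⁺ = {Building, CourseID, Dept, Grade, RoomNo, Semester} covers every attribute.
{Building, Grade, RoomNo} is a candidate key since {Building, Grade, RoomNo}⁺ = {Building, CourseID, Dept, Grade, RoomNo, Semester} covers every attribute.
No proper subset of any of these is a key, and no other minimal superkey exists.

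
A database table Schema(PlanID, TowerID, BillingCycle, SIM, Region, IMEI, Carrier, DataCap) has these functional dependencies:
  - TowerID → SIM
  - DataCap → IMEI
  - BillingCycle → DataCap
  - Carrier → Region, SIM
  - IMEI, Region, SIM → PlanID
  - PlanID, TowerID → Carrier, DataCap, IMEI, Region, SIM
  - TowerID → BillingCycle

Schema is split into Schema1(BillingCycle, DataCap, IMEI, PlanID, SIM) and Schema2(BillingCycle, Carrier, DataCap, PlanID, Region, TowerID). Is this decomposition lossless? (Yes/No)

The shared attributes are {BillingCycle, DataCap, PlanID} and {BillingCycle, DataCap, PlanID}⁺ = {BillingCycle, DataCap, IMEI, PlanID}.
Neither Schema1 nor Schema2 is contained in that closure, so the decomposition is lossy.

No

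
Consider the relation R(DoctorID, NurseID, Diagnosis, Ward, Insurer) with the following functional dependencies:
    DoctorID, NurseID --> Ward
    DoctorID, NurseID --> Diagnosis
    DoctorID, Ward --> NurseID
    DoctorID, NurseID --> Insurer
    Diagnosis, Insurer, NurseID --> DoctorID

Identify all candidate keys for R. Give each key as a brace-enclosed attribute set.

{DoctorID, NurseID}⁺ = {Diagnosis, DoctorID, Insurer, NurseID, Ward}, which is every attribute, so {DoctorID, NurseID} is a candidate key.
{DoctorID, Ward}⁺ = {Diagnosis, DoctorID, Insurer, NurseID, Ward}, which is every attribute, so {DoctorID, Ward} is a candidate key.
{Diagnosis, Insurer, NurseID}⁺ = {Diagnosis, DoctorID, Insurer, NurseID, Ward}, which is every attribute, so {Diagnosis, Insurer, NurseID} is a candidate key.
No proper subset of any of these is a key, and no other minimal superkey exists.

{Diagnosis, Insurer, NurseID}, {DoctorID, NurseID}, {DoctorID, Ward}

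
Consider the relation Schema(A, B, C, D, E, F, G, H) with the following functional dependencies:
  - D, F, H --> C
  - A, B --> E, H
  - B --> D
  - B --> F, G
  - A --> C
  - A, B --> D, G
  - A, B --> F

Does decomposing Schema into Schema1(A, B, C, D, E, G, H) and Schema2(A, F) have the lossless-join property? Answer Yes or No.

No

Schema1 ∩ Schema2 = {A}; its closure under F is {A, C}.
The closure covers neither Schema1 nor Schema2 entirely; the join is not lossless.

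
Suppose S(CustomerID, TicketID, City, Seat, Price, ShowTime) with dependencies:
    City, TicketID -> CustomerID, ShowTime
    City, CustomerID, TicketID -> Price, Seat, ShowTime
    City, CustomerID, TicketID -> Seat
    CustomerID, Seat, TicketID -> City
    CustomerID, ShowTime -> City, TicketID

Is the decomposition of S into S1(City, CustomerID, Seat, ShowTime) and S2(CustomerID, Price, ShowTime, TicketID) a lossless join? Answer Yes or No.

Yes

Common attributes: {CustomerID, ShowTime}; their closure is {City, CustomerID, Price, Seat, ShowTime, TicketID}.
This includes all of S1, so the common attributes are a superkey of S1 — the join is lossless.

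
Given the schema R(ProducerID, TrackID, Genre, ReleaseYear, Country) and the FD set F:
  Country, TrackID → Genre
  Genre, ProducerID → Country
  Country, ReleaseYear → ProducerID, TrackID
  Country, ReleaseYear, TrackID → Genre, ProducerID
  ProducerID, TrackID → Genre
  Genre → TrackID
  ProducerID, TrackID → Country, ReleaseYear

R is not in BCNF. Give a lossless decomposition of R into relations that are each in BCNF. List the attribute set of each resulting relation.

Candidate keys of the original relation: {Country, ReleaseYear}, {Genre, ProducerID}, {ProducerID, TrackID}.
In {Country, Genre, ProducerID, ReleaseYear, TrackID}, {Country, TrackID} is not a superkey ({Country, TrackID}⁺ restricted to this set is {Country, Genre, TrackID}), so split on Country, TrackID → Genre into {Country, Genre, TrackID} and {Country, ProducerID, ReleaseYear, TrackID}.
In {Country, Genre, TrackID}, {Genre} is not a superkey ({Genre}⁺ restricted to this set is {Genre, TrackID}), so split on Genre → TrackID into {Genre, TrackID} and {Country, Genre}.
{Genre, TrackID}: every determinant is a superkey — BCNF.
{Country, Genre}: every determinant is a superkey — BCNF.
{Country, ProducerID, ReleaseYear, TrackID}: every determinant is a superkey — BCNF.

{Country, Genre}; {Country, ProducerID, ReleaseYear, TrackID}; {Genre, TrackID}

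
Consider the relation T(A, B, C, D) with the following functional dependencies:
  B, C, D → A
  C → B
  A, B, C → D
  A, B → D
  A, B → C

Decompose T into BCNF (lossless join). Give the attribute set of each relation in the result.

{A, C, D}; {B, C}

Candidate keys of the original relation: {A, B}, {A, C}, {C, D}.
In {A, B, C, D}, {C} is not a superkey ({C}⁺ restricted to this set is {B, C}), so split on C → B into {B, C} and {A, C, D}.
{B, C}: every determinant is a superkey — BCNF.
{A, C, D}: every determinant is a superkey — BCNF.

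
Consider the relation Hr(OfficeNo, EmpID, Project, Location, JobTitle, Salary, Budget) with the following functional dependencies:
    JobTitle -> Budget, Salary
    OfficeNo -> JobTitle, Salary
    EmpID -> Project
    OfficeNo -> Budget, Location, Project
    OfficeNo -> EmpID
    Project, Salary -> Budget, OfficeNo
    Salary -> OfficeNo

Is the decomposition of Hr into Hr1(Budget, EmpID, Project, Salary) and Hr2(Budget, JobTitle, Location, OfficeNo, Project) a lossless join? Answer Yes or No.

No

Hr1 ∩ Hr2 = {Budget, Project}; its closure under F is {Budget, Project}.
The closure covers neither Hr1 nor Hr2 entirely; the join is not lossless.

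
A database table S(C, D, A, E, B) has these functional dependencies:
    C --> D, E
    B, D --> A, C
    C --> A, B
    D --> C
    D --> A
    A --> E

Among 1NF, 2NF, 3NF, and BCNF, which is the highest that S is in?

2NF

Candidate keys: {C}, {D}. Prime attributes: {C, D}.
For A --> E we have {A}⁺ = {A, E}; {A} is not a superkey, so BCNF fails.
Because {E} is non-prime and the left side of A --> E is not a superkey, the relation is not in 3NF.
Every candidate key is a single attribute, so no partial dependency is possible; 2NF holds.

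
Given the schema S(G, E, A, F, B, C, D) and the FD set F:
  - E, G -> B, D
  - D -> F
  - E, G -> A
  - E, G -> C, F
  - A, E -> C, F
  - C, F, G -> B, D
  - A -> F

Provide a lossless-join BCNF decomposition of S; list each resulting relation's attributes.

{A, B, D, E, G}; {A, C, E}; {D, F}

Candidate key of the original relation: {E, G}.
Within {A, B, C, D, E, F, G}: {D}⁺ ∩ {A, B, C, D, E, F, G} = {D, F}, not the whole set, so D -> F violates BCNF; decompose into {D, F} and {A, B, C, D, E, G}.
{D, F}: every determinant is a superkey — BCNF.
Within {A, B, C, D, E, G}: {A, E}⁺ ∩ {A, B, C, D, E, G} = {A, C, E}, not the whole set, so A, E -> C violates BCNF; decompose into {A, C, E} and {A, B, D, E, G}.
{A, C, E}: every determinant is a superkey — BCNF.
{A, B, D, E, G}: every determinant is a superkey — BCNF.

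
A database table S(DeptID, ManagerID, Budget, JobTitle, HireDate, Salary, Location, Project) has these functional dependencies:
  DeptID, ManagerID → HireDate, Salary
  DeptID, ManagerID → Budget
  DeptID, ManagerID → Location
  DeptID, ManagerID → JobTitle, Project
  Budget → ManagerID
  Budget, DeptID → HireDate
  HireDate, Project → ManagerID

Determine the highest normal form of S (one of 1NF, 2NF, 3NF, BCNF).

3NF

Candidate keys: {Budget, DeptID}, {DeptID, HireDate, Project}, {DeptID, ManagerID}. Prime attributes: {Budget, DeptID, HireDate, ManagerID, Project}.
For Budget → ManagerID we have {Budget}⁺ = {Budget, ManagerID}; {Budget} is not a superkey, so BCNF fails.
Since {ManagerID} ⊆ prime attributes and every other non-superkey FD also has a prime right side, the schema is in 3NF.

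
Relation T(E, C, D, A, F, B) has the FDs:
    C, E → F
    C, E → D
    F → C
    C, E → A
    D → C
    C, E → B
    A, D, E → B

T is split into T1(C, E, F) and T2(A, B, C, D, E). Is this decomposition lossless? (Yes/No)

Yes

The shared attributes are {C, E} and {C, E}⁺ = {A, B, C, D, E, F}.
This includes all of T1, so the common attributes are a superkey of T1 — the join is lossless.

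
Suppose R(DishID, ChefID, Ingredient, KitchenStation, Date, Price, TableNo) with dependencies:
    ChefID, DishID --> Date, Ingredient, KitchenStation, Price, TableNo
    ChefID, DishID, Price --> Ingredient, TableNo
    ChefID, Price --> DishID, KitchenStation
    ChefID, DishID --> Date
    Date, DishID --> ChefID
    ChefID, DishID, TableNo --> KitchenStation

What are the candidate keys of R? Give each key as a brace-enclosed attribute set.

{ChefID, DishID}, {ChefID, Price}, {Date, DishID}

Closure of {ChefID, DishID} is {ChefID, Date, DishID, Ingredient, KitchenStation, Price, TableNo}, the whole schema; {ChefID, DishID} is a candidate key.
Closure of {ChefID, Price} is {ChefID, Date, DishID, Ingredient, KitchenStation, Price, TableNo}, the whole schema; {ChefID, Price} is a candidate key.
Closure of {Date, DishID} is {ChefID, Date, DishID, Ingredient, KitchenStation, Price, TableNo}, the whole schema; {Date, DishID} is a candidate key.
Any other superkey properly contains one of these, so there are no further candidate keys.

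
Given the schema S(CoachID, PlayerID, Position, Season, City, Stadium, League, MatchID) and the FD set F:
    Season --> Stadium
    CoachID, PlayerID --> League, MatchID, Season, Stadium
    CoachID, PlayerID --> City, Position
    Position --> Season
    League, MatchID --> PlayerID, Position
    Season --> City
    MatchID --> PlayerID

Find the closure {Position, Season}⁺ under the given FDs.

Start with {Position, Season}.
Season --> Stadium applies; add {Stadium} → now {Position, Season, Stadium}.
Season --> City applies; add {City} → now {City, Position, Season, Stadium}.
No further FD applies.

{City, Position, Season, Stadium}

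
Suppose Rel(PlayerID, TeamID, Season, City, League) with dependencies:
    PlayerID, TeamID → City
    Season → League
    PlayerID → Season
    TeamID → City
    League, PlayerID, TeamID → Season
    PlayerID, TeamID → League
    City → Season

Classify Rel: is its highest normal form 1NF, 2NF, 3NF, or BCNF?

Candidate key: {PlayerID, TeamID}. Prime attributes: {PlayerID, TeamID}.
For Season → League we have {Season}⁺ = {League, Season}; {Season} is not a superkey, so BCNF fails.
Because {League} is non-prime and the left side of Season → League is not a superkey, the relation is not in 3NF.
Since {PlayerID} ⊂ {PlayerID, TeamID} and {PlayerID}⁺ ⊇ {League, Season} with {League, Season} non-prime, there is a partial dependency; 2NF fails.

1NF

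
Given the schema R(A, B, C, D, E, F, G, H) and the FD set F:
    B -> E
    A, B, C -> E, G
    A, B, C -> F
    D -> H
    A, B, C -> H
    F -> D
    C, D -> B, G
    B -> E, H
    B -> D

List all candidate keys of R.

{A, B, C}, {A, C, D}, {A, C, F}

No FD produces {A, C}, so they must be in every candidate key.
{A, B, C}⁺ = {A, B, C, D, E, F, G, H} — all of the relation — so {A, B, C} is a candidate key.
{A, C, D}⁺ = {A, B, C, D, E, F, G, H} — all of the relation — so {A, C, D} is a candidate key.
{A, C, F}⁺ = {A, B, C, D, E, F, G, H} — all of the relation — so {A, C, F} is a candidate key.
Any other superkey properly contains one of these, so there are no further candidate keys.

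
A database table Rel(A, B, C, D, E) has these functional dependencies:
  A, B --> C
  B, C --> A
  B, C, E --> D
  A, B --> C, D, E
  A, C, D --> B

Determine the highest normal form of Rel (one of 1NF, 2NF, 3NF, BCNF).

BCNF

Candidate keys: {A, B}, {A, C, D}, {B, C}. Prime attributes: {A, B, C, D}.
Every FD has a superkey on the left, so the relation is in BCNF.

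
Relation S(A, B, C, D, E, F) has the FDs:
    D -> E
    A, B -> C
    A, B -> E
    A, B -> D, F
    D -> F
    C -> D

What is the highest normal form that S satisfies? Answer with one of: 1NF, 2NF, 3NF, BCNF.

Candidate key: {A, B}. Prime attributes: {A, B}.
D -> E: {D}⁺ = {D, E, F}, which is not all of the attributes, so the left side is not a superkey — BCNF is violated.
Because {E} is non-prime and the left side of D -> E is not a superkey, the relation is not in 3NF.
Checking every proper subset of each key, none determines a non-prime attribute — 2NF is satisfied.

2NF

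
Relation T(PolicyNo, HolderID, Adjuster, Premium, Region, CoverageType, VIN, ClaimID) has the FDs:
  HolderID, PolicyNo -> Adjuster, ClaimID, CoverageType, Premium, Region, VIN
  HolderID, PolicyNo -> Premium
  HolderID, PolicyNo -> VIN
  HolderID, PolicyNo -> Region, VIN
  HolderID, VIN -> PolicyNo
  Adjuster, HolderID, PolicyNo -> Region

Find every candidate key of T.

{HolderID, PolicyNo}, {HolderID, VIN}

No FD produces {HolderID}, so it must be in every candidate key.
{HolderID, PolicyNo}⁺ = {Adjuster, ClaimID, CoverageType, HolderID, PolicyNo, Premium, Region, VIN} — all of the relation — so {HolderID, PolicyNo} is a candidate key.
{HolderID, VIN}⁺ = {Adjuster, ClaimID, CoverageType, HolderID, PolicyNo, Premium, Region, VIN} — all of the relation — so {HolderID, VIN} is a candidate key.
No proper subset of any of these is a key, and no other minimal superkey exists.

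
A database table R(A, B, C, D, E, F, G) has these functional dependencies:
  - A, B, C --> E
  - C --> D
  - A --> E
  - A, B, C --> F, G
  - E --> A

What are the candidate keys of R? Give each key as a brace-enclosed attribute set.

Attributes never on any right-hand side: {B, C} — every candidate key must contain all of them.
{A, B, C}⁺ = {A, B, C, D, E, F, G}, which is every attribute, so {A, B, C} is a candidate key.
{B, C, E}⁺ = {A, B, C, D, E, F, G}, which is every attribute, so {B, C, E} is a candidate key.
These are minimal and exhaustive — every other superkey contains one of them.

{A, B, C}, {B, C, E}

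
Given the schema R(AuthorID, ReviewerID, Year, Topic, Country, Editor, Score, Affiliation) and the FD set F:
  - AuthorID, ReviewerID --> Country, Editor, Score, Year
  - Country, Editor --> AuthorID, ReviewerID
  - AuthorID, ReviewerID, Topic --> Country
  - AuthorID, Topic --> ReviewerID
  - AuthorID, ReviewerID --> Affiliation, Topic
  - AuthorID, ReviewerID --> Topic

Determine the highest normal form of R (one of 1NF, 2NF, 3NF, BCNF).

Candidate keys: {AuthorID, ReviewerID}, {AuthorID, Topic}, {Country, Editor}. Prime attributes: {AuthorID, Country, Editor, ReviewerID, Topic}.
The left-hand side of every FD is a superkey, so BCNF is satisfied.

BCNF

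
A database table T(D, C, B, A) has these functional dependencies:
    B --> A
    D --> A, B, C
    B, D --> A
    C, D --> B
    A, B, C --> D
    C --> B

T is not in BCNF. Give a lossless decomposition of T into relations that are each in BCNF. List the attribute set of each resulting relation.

{A, B}; {B, C, D}

Candidate keys of the original relation: {C}, {D}.
{A, B, C, D}: {B} determines {A, B} here but is not a superkey — split on B --> A, giving {A, B} and {B, C, D}.
{A, B} has no BCNF violation.
{B, C, D} has no BCNF violation.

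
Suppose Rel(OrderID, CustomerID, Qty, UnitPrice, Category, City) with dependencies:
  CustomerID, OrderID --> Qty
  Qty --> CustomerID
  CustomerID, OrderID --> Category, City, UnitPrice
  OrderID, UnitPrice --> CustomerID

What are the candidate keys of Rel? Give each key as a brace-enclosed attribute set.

{CustomerID, OrderID}, {OrderID, Qty}, {OrderID, UnitPrice}

No FD produces {OrderID}, so it must be in every candidate key.
{CustomerID, OrderID}⁺ = {Category, City, CustomerID, OrderID, Qty, UnitPrice} — all of the relation — so {CustomerID, OrderID} is a candidate key.
{OrderID, Qty}⁺ = {Category, City, CustomerID, OrderID, Qty, UnitPrice} — all of the relation — so {OrderID, Qty} is a candidate key.
{OrderID, UnitPrice}⁺ = {Category, City, CustomerID, OrderID, Qty, UnitPrice} — all of the relation — so {OrderID, UnitPrice} is a candidate key.
Any other superkey properly contains one of these, so there are no further candidate keys.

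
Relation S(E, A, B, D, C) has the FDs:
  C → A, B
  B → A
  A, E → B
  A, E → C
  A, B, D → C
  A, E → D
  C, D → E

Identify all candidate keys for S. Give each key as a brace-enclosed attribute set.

{A, E}⁺ = {A, B, C, D, E} — all of the relation — so {A, E} is a candidate key.
{B, D}⁺ = {A, B, C, D, E} — all of the relation — so {B, D} is a candidate key.
{B, E}⁺ = {A, B, C, D, E} — all of the relation — so {B, E} is a candidate key.
{C, D}⁺ = {A, B, C, D, E} — all of the relation — so {C, D} is a candidate key.
{C, E}⁺ = {A, B, C, D, E} — all of the relation — so {C, E} is a candidate key.
No proper subset of any of these is a key, and no other minimal superkey exists.

{A, E}, {B, D}, {B, E}, {C, D}, {C, E}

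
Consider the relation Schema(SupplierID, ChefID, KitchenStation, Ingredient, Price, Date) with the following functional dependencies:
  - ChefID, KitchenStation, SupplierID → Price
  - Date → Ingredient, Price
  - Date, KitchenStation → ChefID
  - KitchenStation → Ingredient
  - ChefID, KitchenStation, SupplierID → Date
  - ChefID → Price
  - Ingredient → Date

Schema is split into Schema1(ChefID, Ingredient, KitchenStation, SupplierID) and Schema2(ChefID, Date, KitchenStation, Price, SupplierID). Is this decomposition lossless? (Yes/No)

Yes

Schema1 ∩ Schema2 = {ChefID, KitchenStation, SupplierID}; its closure under F is {ChefID, Date, Ingredient, KitchenStation, Price, SupplierID}.
Since Schema1 ⊆ {ChefID, Date, Ingredient, KitchenStation, Price, SupplierID}, the intersection is a superkey of Schema1; the decomposition is lossless.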